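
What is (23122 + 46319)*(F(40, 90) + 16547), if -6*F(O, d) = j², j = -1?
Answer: 2298057307/2 ≈ 1.1490e+9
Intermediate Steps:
F(O, d) = -⅙ (F(O, d) = -⅙*(-1)² = -⅙*1 = -⅙)
(23122 + 46319)*(F(40, 90) + 16547) = (23122 + 46319)*(-⅙ + 16547) = 69441*(99281/6) = 2298057307/2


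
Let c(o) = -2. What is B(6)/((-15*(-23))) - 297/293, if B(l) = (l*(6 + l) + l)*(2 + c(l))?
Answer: -297/293 ≈ -1.0137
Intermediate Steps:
B(l) = 0 (B(l) = (l*(6 + l) + l)*(2 - 2) = (l + l*(6 + l))*0 = 0)
B(6)/((-15*(-23))) - 297/293 = 0/((-15*(-23))) - 297/293 = 0/345 - 297*1/293 = 0*(1/345) - 297/293 = 0 - 297/293 = -297/293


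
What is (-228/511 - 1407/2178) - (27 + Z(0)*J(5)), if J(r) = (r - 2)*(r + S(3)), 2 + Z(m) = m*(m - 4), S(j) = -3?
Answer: -5969977/370986 ≈ -16.092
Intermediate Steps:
Z(m) = -2 + m*(-4 + m) (Z(m) = -2 + m*(m - 4) = -2 + m*(-4 + m))
J(r) = (-3 + r)*(-2 + r) (J(r) = (r - 2)*(r - 3) = (-2 + r)*(-3 + r) = (-3 + r)*(-2 + r))
(-228/511 - 1407/2178) - (27 + Z(0)*J(5)) = (-228/511 - 1407/2178) - (27 + (-2 + 0**2 - 4*0)*(6 + 5**2 - 5*5)) = (-228*1/511 - 1407*1/2178) - (27 + (-2 + 0 + 0)*(6 + 25 - 25)) = (-228/511 - 469/726) - (27 - 2*6) = -405187/370986 - (27 - 12) = -405187/370986 - 1*15 = -405187/370986 - 15 = -5969977/370986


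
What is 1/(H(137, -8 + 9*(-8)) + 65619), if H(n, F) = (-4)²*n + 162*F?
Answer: 1/54851 ≈ 1.8231e-5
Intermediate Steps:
H(n, F) = 16*n + 162*F
1/(H(137, -8 + 9*(-8)) + 65619) = 1/((16*137 + 162*(-8 + 9*(-8))) + 65619) = 1/((2192 + 162*(-8 - 72)) + 65619) = 1/((2192 + 162*(-80)) + 65619) = 1/((2192 - 12960) + 65619) = 1/(-10768 + 65619) = 1/54851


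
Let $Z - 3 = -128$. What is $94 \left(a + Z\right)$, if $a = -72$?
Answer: $-18518$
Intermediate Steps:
$Z = -125$ ($Z = 3 - 128 = -125$)
$94 \left(a + Z\right) = 94 \left(-72 - 125\right) = 94 \left(-197\right) = -18518$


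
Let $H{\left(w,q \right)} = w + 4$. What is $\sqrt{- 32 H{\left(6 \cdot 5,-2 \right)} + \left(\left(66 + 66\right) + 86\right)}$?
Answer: $i \sqrt{870} \approx 29.496 i$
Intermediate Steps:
$H{\left(w,q \right)} = 4 + w$
$\sqrt{- 32 H{\left(6 \cdot 5,-2 \right)} + \left(\left(66 + 66\right) + 86\right)} = \sqrt{- 32 \left(4 + 6 \cdot 5\right) + \left(\left(66 + 66\right) + 86\right)} = \sqrt{- 32 \left(4 + 30\right) + \left(132 + 86\right)} = \sqrt{\left(-32\right) 34 + 218} = \sqrt{-1088 + 218} = \sqrt{-870} = i \sqrt{870}$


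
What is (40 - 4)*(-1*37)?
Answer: -1332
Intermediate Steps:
(40 - 4)*(-1*37) = 36*(-37) = -1332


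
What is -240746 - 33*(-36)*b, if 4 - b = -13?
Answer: -220550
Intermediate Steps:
b = 17 (b = 4 - 1*(-13) = 4 + 13 = 17)
-240746 - 33*(-36)*b = -240746 - 33*(-36)*17 = -240746 - (-1188)*17 = -240746 - 1*(-20196) = -240746 + 20196 = -220550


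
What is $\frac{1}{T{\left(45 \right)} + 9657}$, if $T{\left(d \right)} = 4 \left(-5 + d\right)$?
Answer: $\frac{1}{9817} \approx 0.00010186$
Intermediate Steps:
$T{\left(d \right)} = -20 + 4 d$
$\frac{1}{T{\left(45 \right)} + 9657} = \frac{1}{\left(-20 + 4 \cdot 45\right) + 9657} = \frac{1}{\left(-20 + 180\right) + 9657} = \frac{1}{160 + 9657} = \frac{1}{9817}$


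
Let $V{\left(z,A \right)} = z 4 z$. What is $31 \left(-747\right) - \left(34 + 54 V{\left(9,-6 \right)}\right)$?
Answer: $-40687$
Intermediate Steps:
$V{\left(z,A \right)} = 4 z^{2}$ ($V{\left(z,A \right)} = 4 z z = 4 z^{2}$)
$31 \left(-747\right) - \left(34 + 54 V{\left(9,-6 \right)}\right) = 31 \left(-747\right) - \left(34 + 54 \cdot 4 \cdot 9^{2}\right) = -23157 - \left(34 + 54 \cdot 4 \cdot 81\right) = -23157 - \left(34 + 54 \cdot 324\right) = -23157 - \left(34 + 17496\right) = -23157 - 17530 = -40687$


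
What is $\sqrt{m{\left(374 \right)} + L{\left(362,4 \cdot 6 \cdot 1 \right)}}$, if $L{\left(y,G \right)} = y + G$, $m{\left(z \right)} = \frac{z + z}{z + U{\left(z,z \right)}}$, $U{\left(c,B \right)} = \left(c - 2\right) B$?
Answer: $\frac{2 \sqrt{13426135}}{373} \approx 19.647$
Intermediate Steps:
$U{\left(c,B \right)} = B \left(-2 + c\right)$ ($U{\left(c,B \right)} = \left(-2 + c\right) B = B \left(-2 + c\right)$)
$m{\left(z \right)} = \frac{2 z}{z + z \left(-2 + z\right)}$ ($m{\left(z \right)} = \frac{z + z}{z + z \left(-2 + z\right)} = \frac{2 z}{z + z \left(-2 + z\right)}$)
$L{\left(y,G \right)} = G + y$
$\sqrt{m{\left(374 \right)} + L{\left(362,4 \cdot 6 \cdot 1 \right)}} = \sqrt{\frac{2}{-1 + 374} + \left(4 \cdot 6 \cdot 1 + 362\right)} = \sqrt{\frac{2}{373} + \left(24 \cdot 1 + 362\right)} = \sqrt{2 \cdot \frac{1}{373} + \left(24 + 362\right)} = \sqrt{\frac{2}{373} + 386} = \sqrt{\frac{143980}{373}} = \frac{2 \sqrt{13426135}}{373}$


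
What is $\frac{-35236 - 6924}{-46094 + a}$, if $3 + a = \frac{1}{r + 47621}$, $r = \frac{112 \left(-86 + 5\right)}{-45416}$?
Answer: $\frac{162825263288}{178030269411} \approx 0.91459$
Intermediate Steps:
$r = \frac{162}{811}$ ($r = 112 \left(-81\right) \left(- \frac{1}{45416}\right) = \left(-9072\right) \left(- \frac{1}{45416}\right) = \frac{162}{811} \approx 0.19975$)
$a = - \frac{115861568}{38620793}$ ($a = -3 + \frac{1}{\frac{162}{811} + 47621} = -3 + \frac{1}{\frac{38620793}{811}} = -3 + \frac{811}{38620793} = - \frac{115861568}{38620793} \approx -3.0$)
$\frac{-35236 - 6924}{-46094 + a} = \frac{-35236 - 6924}{-46094 - \frac{115861568}{38620793}} = - \frac{42160}{- \frac{1780302694110}{38620793}} = \left(-42160\right) \left(- \frac{38620793}{1780302694110}\right) = \frac{162825263288}{178030269411}$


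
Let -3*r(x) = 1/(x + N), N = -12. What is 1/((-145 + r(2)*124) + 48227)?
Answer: 15/721292 ≈ 2.0796e-5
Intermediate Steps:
r(x) = -1/(3*(-12 + x)) (r(x) = -1/(3*(x - 12)) = -1/(3*(-12 + x)))
1/((-145 + r(2)*124) + 48227) = 1/((-145 - 1/(-36 + 3*2)*124) + 48227) = 1/((-145 - 1/(-36 + 6)*124) + 48227) = 1/((-145 - 1/(-30)*124) + 48227) = 1/((-145 - 1*(-1/30)*124) + 48227) = 1/((-145 + (1/30)*124) + 48227) = 1/((-145 + 62/15) + 48227) = 1/(-2113/15 + 48227) = 1/(721292/15) = 15/721292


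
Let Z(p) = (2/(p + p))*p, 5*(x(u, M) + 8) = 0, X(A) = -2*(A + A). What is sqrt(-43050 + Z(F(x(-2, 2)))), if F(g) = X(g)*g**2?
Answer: I*sqrt(43049) ≈ 207.48*I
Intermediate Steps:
X(A) = -4*A
x(u, M) = -8 (x(u, M) = -8 + (1/5)*0 = -8 + 0 = -8)
F(g) = -4*g**3 (F(g) = (-4*g)*g**2 = -4*g**3)
Z(p) = 1 (Z(p) = (2/((2*p)))*p = (2*(1/(2*p)))*p = p/p = 1)
sqrt(-43050 + Z(F(x(-2, 2)))) = sqrt(-43050 + 1) = sqrt(-43049) = I*sqrt(43049)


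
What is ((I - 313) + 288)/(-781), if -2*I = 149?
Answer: 199/1562 ≈ 0.12740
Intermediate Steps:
I = -149/2 (I = -½*149 = -149/2 ≈ -74.500)
((I - 313) + 288)/(-781) = ((-149/2 - 313) + 288)/(-781) = (-775/2 + 288)*(-1/781) = -199/2*(-1/781) = 199/1562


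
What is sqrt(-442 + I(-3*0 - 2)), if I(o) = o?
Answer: 2*I*sqrt(111) ≈ 21.071*I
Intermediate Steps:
sqrt(-442 + I(-3*0 - 2)) = sqrt(-442 + (-3*0 - 2)) = sqrt(-442 + (0 - 2)) = sqrt(-442 - 2) = sqrt(-444) = 2*I*sqrt(111)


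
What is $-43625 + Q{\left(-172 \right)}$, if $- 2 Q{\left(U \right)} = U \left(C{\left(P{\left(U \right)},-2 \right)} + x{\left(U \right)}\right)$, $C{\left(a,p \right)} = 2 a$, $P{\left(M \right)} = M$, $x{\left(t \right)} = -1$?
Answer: $-73295$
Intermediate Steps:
$Q{\left(U \right)} = - \frac{U \left(-1 + 2 U\right)}{2}$ ($Q{\left(U \right)} = - \frac{U \left(2 U - 1\right)}{2} = - \frac{U \left(-1 + 2 U\right)}{2}$)
$-43625 + Q{\left(-172 \right)} = -43625 - 172 \left(\frac{1}{2} - -172\right) = -43625 - 172 \left(\frac{1}{2} + 172\right) = -43625 - 29670 = -73295$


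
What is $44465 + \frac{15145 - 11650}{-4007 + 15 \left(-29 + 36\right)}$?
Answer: $\frac{173498935}{3902} \approx 44464.0$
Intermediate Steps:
$44465 + \frac{15145 - 11650}{-4007 + 15 \left(-29 + 36\right)} = 44465 + \frac{3495}{-4007 + 15 \cdot 7} = 44465 + \frac{3495}{-4007 + 105} = 44465 + \frac{3495}{-3902} = 44465 + 3495 \left(- \frac{1}{3902}\right) = 44465 - \frac{3495}{3902} = \frac{173498935}{3902}$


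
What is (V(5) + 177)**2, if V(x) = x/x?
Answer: 31684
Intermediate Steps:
V(x) = 1
(V(5) + 177)**2 = (1 + 177)**2 = 178**2 = 31684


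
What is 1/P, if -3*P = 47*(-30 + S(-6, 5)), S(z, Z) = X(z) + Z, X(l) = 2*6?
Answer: 3/611 ≈ 0.0049100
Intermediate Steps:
X(l) = 12
S(z, Z) = 12 + Z
P = 611/3 (P = -47*(-30 + (12 + 5))/3 = -47*(-30 + 17)/3 = -47*(-13)/3 = -⅓*(-611) = 611/3 ≈ 203.67)
1/P = 1/(611/3) = 3/611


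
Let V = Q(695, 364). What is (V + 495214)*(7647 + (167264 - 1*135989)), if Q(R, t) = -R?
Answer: 19247668518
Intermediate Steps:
V = -695 (V = -1*695 = -695)
(V + 495214)*(7647 + (167264 - 1*135989)) = (-695 + 495214)*(7647 + (167264 - 1*135989)) = 494519*(7647 + (167264 - 135989)) = 494519*(7647 + 31275) = 494519*38922 = 19247668518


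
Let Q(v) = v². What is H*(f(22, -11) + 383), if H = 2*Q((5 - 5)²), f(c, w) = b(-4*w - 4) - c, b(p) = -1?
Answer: 0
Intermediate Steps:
f(c, w) = -1 - c
H = 0 (H = 2*((5 - 5)²)² = 2*(0²)² = 2*0² = 2*0 = 0)
H*(f(22, -11) + 383) = 0*((-1 - 1*22) + 383) = 0*((-1 - 22) + 383) = 0*(-23 + 383) = 0*360 = 0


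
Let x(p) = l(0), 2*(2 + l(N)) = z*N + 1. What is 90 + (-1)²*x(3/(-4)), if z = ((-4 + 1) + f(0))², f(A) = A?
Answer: 177/2 ≈ 88.500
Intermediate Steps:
z = 9 (z = ((-4 + 1) + 0)² = (-3 + 0)² = (-3)² = 9)
l(N) = -3/2 + 9*N/2 (l(N) = -2 + (9*N + 1)/2 = -2 + (1 + 9*N)/2 = -2 + (½ + 9*N/2) = -3/2 + 9*N/2)
x(p) = -3/2 (x(p) = -3/2 + (9/2)*0 = -3/2 + 0 = -3/2)
90 + (-1)²*x(3/(-4)) = 90 + (-1)²*(-3/2) = 90 + 1*(-3/2) = 90 - 3/2 = 177/2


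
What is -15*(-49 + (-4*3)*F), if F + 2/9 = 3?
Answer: 1235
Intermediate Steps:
F = 25/9 (F = -2/9 + 3 = 25/9 ≈ 2.7778)
-15*(-49 + (-4*3)*F) = -15*(-49 - 4*3*(25/9)) = -15*(-49 - 12*25/9) = -15*(-49 - 100/3) = -15*(-247/3) = 1235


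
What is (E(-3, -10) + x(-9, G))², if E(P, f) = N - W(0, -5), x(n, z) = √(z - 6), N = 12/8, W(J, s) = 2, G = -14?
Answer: (1 - 4*I*√5)²/4 ≈ -19.75 - 4.4721*I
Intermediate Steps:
N = 3/2 (N = 12*(⅛) = 3/2 ≈ 1.5000)
x(n, z) = √(-6 + z)
E(P, f) = -½ (E(P, f) = 3/2 - 1*2 = 3/2 - 2 = -½)
(E(-3, -10) + x(-9, G))² = (-½ + √(-6 - 14))² = (-½ + √(-20))² = (-½ + 2*I*√5)²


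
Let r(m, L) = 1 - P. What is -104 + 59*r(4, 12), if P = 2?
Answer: -163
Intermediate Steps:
r(m, L) = -1 (r(m, L) = 1 - 1*2 = 1 - 2 = -1)
-104 + 59*r(4, 12) = -104 + 59*(-1) = -104 - 59 = -163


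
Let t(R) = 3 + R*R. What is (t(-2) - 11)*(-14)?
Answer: 56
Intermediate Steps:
t(R) = 3 + R**2
(t(-2) - 11)*(-14) = ((3 + (-2)**2) - 11)*(-14) = ((3 + 4) - 11)*(-14) = (7 - 11)*(-14) = -4*(-14) = 56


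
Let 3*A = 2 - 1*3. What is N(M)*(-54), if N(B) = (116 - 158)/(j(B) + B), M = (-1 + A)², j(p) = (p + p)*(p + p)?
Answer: 45927/292 ≈ 157.28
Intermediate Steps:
j(p) = 4*p² (j(p) = (2*p)*(2*p) = 4*p²)
A = -⅓ (A = (2 - 1*3)/3 = (2 - 3)/3 = (⅓)*(-1) = -⅓ ≈ -0.33333)
M = 16/9 (M = (-1 - ⅓)² = (-4/3)² = 16/9 ≈ 1.7778)
N(B) = -42/(B + 4*B²) (N(B) = (116 - 158)/(4*B² + B) = -42/(B + 4*B²))
N(M)*(-54) = -42/(16/9*(1 + 4*(16/9)))*(-54) = -42*9/16/(1 + 64/9)*(-54) = -42*9/16/73/9*(-54) = -42*9/16*9/73*(-54) = -1701/584*(-54) = 45927/292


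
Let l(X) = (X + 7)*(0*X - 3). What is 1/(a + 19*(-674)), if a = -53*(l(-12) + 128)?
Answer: -1/20385 ≈ -4.9056e-5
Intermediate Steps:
l(X) = -21 - 3*X (l(X) = (7 + X)*(0 - 3) = (7 + X)*(-3) = -21 - 3*X)
a = -7579 (a = -53*((-21 - 3*(-12)) + 128) = -53*((-21 + 36) + 128) = -53*(15 + 128) = -53*143 = -7579)
1/(a + 19*(-674)) = 1/(-7579 + 19*(-674)) = 1/(-7579 - 12806) = 1/(-20385) = -1/20385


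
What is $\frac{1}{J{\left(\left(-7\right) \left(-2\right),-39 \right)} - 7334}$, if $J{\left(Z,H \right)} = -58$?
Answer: $- \frac{1}{7392} \approx -0.00013528$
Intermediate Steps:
$\frac{1}{J{\left(\left(-7\right) \left(-2\right),-39 \right)} - 7334} = \frac{1}{-58 - 7334} = \frac{1}{-7392} = - \frac{1}{7392}$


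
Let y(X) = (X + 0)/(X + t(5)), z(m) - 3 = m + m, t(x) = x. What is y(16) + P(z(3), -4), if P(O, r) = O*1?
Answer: 205/21 ≈ 9.7619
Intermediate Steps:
z(m) = 3 + 2*m (z(m) = 3 + (m + m) = 3 + 2*m)
y(X) = X/(5 + X) (y(X) = (X + 0)/(X + 5) = X/(5 + X))
P(O, r) = O
y(16) + P(z(3), -4) = 16/(5 + 16) + (3 + 2*3) = 16/21 + (3 + 6) = 16*(1/21) + 9 = 16/21 + 9 = 205/21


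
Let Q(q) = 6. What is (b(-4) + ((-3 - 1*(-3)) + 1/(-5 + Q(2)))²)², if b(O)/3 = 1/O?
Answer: 1/16 ≈ 0.062500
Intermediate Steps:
b(O) = 3/O
(b(-4) + ((-3 - 1*(-3)) + 1/(-5 + Q(2)))²)² = (3/(-4) + ((-3 - 1*(-3)) + 1/(-5 + 6))²)² = (3*(-¼) + ((-3 + 3) + 1/1)²)² = (-¾ + (0 + 1)²)² = (-¾ + 1²)² = (-¾ + 1)² = (¼)² = 1/16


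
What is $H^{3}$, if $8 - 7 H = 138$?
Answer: $- \frac{2197000}{343} \approx -6405.3$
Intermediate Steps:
$H = - \frac{130}{7}$ ($H = \frac{8}{7} - \frac{138}{7} = - \frac{130}{7} \approx -18.571$)
$H^{3} = \left(- \frac{130}{7}\right)^{3} = - \frac{2197000}{343}$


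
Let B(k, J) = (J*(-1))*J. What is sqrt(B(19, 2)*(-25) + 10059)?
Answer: sqrt(10159) ≈ 100.79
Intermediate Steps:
B(k, J) = -J**2 (B(k, J) = (-J)*J = -J**2)
sqrt(B(19, 2)*(-25) + 10059) = sqrt(-1*2**2*(-25) + 10059) = sqrt(-1*4*(-25) + 10059) = sqrt(-4*(-25) + 10059) = sqrt(100 + 10059) = sqrt(10159)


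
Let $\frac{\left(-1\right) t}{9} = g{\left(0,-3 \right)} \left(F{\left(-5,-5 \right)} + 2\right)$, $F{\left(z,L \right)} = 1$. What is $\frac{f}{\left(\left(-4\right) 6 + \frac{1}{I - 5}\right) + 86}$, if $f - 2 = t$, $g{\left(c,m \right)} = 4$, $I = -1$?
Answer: $- \frac{12}{7} \approx -1.7143$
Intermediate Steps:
$t = -108$ ($t = - 9 \cdot 4 \left(1 + 2\right) = - 9 \cdot 4 \cdot 3 = \left(-9\right) 12 = -108$)
$f = -106$ ($f = 2 - 108 = -106$)
$\frac{f}{\left(\left(-4\right) 6 + \frac{1}{I - 5}\right) + 86} = \frac{1}{\left(\left(-4\right) 6 + \frac{1}{-1 - 5}\right) + 86} \left(-106\right) = \frac{1}{\left(-24 + \frac{1}{-6}\right) + 86} \left(-106\right) = \frac{1}{\left(-24 - \frac{1}{6}\right) + 86} \left(-106\right) = \frac{1}{- \frac{145}{6} + 86} \left(-106\right) = \frac{1}{\frac{371}{6}} \left(-106\right) = \frac{6}{371} \left(-106\right) = - \frac{12}{7}$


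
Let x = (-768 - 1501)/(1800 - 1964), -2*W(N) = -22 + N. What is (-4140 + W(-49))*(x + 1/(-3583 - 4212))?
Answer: -145190046419/2556760 ≈ -56787.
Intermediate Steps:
W(N) = 11 - N/2 (W(N) = -(-22 + N)/2 = 11 - N/2)
x = 2269/164 (x = -2269/(-164) = -2269*(-1/164) = 2269/164 ≈ 13.835)
(-4140 + W(-49))*(x + 1/(-3583 - 4212)) = (-4140 + (11 - ½*(-49)))*(2269/164 + 1/(-3583 - 4212)) = (-4140 + (11 + 49/2))*(2269/164 + 1/(-7795)) = (-4140 + 71/2)*(2269/164 - 1/7795) = -8209/2*17686691/1278380 = -145190046419/2556760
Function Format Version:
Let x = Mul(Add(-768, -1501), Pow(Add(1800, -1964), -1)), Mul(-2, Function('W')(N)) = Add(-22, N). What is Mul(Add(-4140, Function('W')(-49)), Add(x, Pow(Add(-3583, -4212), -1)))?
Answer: Rational(-145190046419, 2556760) ≈ -56787.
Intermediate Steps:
Function('W')(N) = Add(11, Mul(Rational(-1, 2), N)) (Function('W')(N) = Mul(Rational(-1, 2), Add(-22, N)) = Add(11, Mul(Rational(-1, 2), N)))
x = Rational(2269, 164) (x = Mul(-2269, Pow(-164, -1)) = Mul(-2269, Rational(-1, 164)) = Rational(2269, 164) ≈ 13.835)
Mul(Add(-4140, Function('W')(-49)), Add(x, Pow(Add(-3583, -4212), -1))) = Mul(Add(-4140, Add(11, Mul(Rational(-1, 2), -49))), Add(Rational(2269, 164), Pow(Add(-3583, -4212), -1))) = Mul(Add(-4140, Add(11, Rational(49, 2))), Add(Rational(2269, 164), Pow(-7795, -1))) = Mul(Add(-4140, Rational(71, 2)), Add(Rational(2269, 164), Rational(-1, 7795))) = Mul(Rational(-8209, 2), Rational(17686691, 1278380)) = Rational(-145190046419, 2556760)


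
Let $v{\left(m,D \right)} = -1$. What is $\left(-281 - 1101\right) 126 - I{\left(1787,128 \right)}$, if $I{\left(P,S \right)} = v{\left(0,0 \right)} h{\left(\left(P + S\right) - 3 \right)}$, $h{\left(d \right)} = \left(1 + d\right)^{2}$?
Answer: $3485437$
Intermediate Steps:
$I{\left(P,S \right)} = - \left(-2 + P + S\right)^{2}$ ($I{\left(P,S \right)} = - \left(1 - \left(3 - P - S\right)\right)^{2} = - \left(1 + \left(-3 + P + S\right)\right)^{2} = - \left(-2 + P + S\right)^{2}$)
$\left(-281 - 1101\right) 126 - I{\left(1787,128 \right)} = \left(-281 - 1101\right) 126 - - \left(-2 + 1787 + 128\right)^{2} = \left(-1382\right) 126 - - 1913^{2} = -174132 - \left(-1\right) 3659569 = -174132 - -3659569 = -174132 + 3659569 = 3485437$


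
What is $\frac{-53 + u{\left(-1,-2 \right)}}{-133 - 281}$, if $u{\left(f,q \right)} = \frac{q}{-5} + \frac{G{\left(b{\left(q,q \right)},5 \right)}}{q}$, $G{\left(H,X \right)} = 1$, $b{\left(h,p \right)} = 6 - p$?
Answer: $\frac{59}{460} \approx 0.12826$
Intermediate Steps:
$u{\left(f,q \right)} = \frac{1}{q} - \frac{q}{5}$ ($u{\left(f,q \right)} = \frac{q}{-5} + 1 \frac{1}{q} = q \left(- \frac{1}{5}\right) + \frac{1}{q} = - \frac{q}{5} + \frac{1}{q} = \frac{1}{q} - \frac{q}{5}$)
$\frac{-53 + u{\left(-1,-2 \right)}}{-133 - 281} = \frac{-53 + \left(\frac{1}{-2} - - \frac{2}{5}\right)}{-133 - 281} = \frac{-53 + \left(- \frac{1}{2} + \frac{2}{5}\right)}{-414} = \left(-53 - \frac{1}{10}\right) \left(- \frac{1}{414}\right) = \left(- \frac{531}{10}\right) \left(- \frac{1}{414}\right) = \frac{59}{460}$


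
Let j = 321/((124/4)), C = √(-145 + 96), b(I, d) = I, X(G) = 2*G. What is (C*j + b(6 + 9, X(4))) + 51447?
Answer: 51462 + 2247*I/31 ≈ 51462.0 + 72.484*I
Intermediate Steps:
C = 7*I (C = √(-49) = 7*I ≈ 7.0*I)
j = 321/31 (j = 321/((124*(¼))) = 321/31 ≈ 10.355)
(C*j + b(6 + 9, X(4))) + 51447 = ((7*I)*(321/31) + (6 + 9)) + 51447 = (2247*I/31 + 15) + 51447 = (15 + 2247*I/31) + 51447 = 51462 + 2247*I/31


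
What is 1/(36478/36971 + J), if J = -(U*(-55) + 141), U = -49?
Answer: -36971/104813278 ≈ -0.00035273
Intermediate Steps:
J = -2836 (J = -(-49*(-55) + 141) = -(2695 + 141) = -1*2836 = -2836)
1/(36478/36971 + J) = 1/(36478/36971 - 2836) = 1/(-104813278/36971) = -36971/104813278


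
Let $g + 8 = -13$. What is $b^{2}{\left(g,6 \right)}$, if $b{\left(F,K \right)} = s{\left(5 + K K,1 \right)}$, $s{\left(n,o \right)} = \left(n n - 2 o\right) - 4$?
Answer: $2805625$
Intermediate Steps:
$g = -21$ ($g = -8 - 13 = -21$)
$s{\left(n,o \right)} = -4 + n^{2} - 2 o$ ($s{\left(n,o \right)} = \left(n^{2} - 2 o\right) - 4 = -4 + n^{2} - 2 o$)
$b{\left(F,K \right)} = -6 + \left(5 + K^{2}\right)^{2}$ ($b{\left(F,K \right)} = -4 + \left(5 + K K\right)^{2} - 2 = -4 + \left(5 + K^{2}\right)^{2} - 2 = -6 + \left(5 + K^{2}\right)^{2}$)
$b^{2}{\left(g,6 \right)} = \left(-6 + \left(5 + 6^{2}\right)^{2}\right)^{2} = \left(-6 + \left(5 + 36\right)^{2}\right)^{2} = \left(-6 + 41^{2}\right)^{2} = \left(-6 + 1681\right)^{2} = 1675^{2} = 2805625$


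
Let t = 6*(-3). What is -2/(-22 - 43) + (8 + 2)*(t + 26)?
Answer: 5202/65 ≈ 80.031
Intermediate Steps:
t = -18
-2/(-22 - 43) + (8 + 2)*(t + 26) = -2/(-22 - 43) + (8 + 2)*(-18 + 26) = -2/(-65) + 10*8 = -2*(-1/65) + 80 = 2/65 + 80 = 5202/65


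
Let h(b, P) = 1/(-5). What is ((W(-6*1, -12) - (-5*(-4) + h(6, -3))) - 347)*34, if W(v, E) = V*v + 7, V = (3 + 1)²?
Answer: -77486/5 ≈ -15497.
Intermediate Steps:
V = 16 (V = 4² = 16)
W(v, E) = 7 + 16*v (W(v, E) = 16*v + 7 = 7 + 16*v)
h(b, P) = -⅕
((W(-6*1, -12) - (-5*(-4) + h(6, -3))) - 347)*34 = (((7 + 16*(-6*1)) - (-5*(-4) - ⅕)) - 347)*34 = (((7 + 16*(-6)) - (20 - ⅕)) - 347)*34 = (((7 - 96) - 1*99/5) - 347)*34 = ((-89 - 99/5) - 347)*34 = (-544/5 - 347)*34 = -2279/5*34 = -77486/5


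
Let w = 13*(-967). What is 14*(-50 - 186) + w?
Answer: -15875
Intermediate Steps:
w = -12571
14*(-50 - 186) + w = 14*(-50 - 186) - 12571 = 14*(-236) - 12571 = -3304 - 12571 = -15875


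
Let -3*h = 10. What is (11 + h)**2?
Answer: 529/9 ≈ 58.778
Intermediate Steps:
h = -10/3 (h = -1/3*10 = -10/3 ≈ -3.3333)
(11 + h)**2 = (11 - 10/3)**2 = (23/3)**2 = 529/9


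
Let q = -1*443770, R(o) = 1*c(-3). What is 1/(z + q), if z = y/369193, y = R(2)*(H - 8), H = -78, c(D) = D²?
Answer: -369193/163836778384 ≈ -2.2534e-6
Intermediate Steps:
R(o) = 9 (R(o) = 1*(-3)² = 1*9 = 9)
q = -443770
y = -774 (y = 9*(-78 - 8) = 9*(-86) = -774)
z = -774/369193 ≈ -0.0020965
1/(z + q) = 1/(-774/369193 - 443770) = 1/(-163836778384/369193) = -369193/163836778384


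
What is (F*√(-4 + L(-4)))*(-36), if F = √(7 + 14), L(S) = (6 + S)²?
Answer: 0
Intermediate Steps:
F = √21 ≈ 4.5826
(F*√(-4 + L(-4)))*(-36) = (√21*√(-4 + (6 - 4)²))*(-36) = (√21*√(-4 + 2²))*(-36) = (√21*√(-4 + 4))*(-36) = (√21*√0)*(-36) = (√21*0)*(-36) = 0*(-36) = 0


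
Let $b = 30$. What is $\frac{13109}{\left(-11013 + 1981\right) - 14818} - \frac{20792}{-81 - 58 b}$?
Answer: $\frac{157339237}{14476950} \approx 10.868$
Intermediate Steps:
$\frac{13109}{\left(-11013 + 1981\right) - 14818} - \frac{20792}{-81 - 58 b} = \frac{13109}{\left(-11013 + 1981\right) - 14818} - \frac{20792}{-81 - 1740} = \frac{13109}{-9032 - 14818} - \frac{20792}{-81 - 1740} = \frac{13109}{-23850} - \frac{20792}{-1821} = 13109 \left(- \frac{1}{23850}\right) - - \frac{20792}{1821} = - \frac{13109}{23850} + \frac{20792}{1821} = \frac{157339237}{14476950}$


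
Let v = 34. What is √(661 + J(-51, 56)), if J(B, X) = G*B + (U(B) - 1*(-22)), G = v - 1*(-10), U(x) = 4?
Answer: 3*I*√173 ≈ 39.459*I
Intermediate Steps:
G = 44 (G = 34 - 1*(-10) = 34 + 10 = 44)
J(B, X) = 26 + 44*B (J(B, X) = 44*B + (4 - 1*(-22)) = 44*B + (4 + 22) = 44*B + 26 = 26 + 44*B)
√(661 + J(-51, 56)) = √(661 + (26 + 44*(-51))) = √(661 + (26 - 2244)) = √(661 - 2218) = √(-1557) = 3*I*√173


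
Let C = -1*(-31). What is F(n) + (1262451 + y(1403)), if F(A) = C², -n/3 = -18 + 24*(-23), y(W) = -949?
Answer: 1262463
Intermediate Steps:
n = 1710 (n = -3*(-18 + 24*(-23)) = -3*(-18 - 552) = -3*(-570) = 1710)
C = 31
F(A) = 961 (F(A) = 31² = 961)
F(n) + (1262451 + y(1403)) = 961 + (1262451 - 949) = 961 + 1261502 = 1262463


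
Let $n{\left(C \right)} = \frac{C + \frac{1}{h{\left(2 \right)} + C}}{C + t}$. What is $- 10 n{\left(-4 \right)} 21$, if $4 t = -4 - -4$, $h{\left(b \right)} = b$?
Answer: $- \frac{945}{4} \approx -236.25$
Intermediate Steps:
$t = 0$ ($t = \frac{-4 - -4}{4} = \frac{-4 + 4}{4} = \frac{1}{4} \cdot 0 = 0$)
$n{\left(C \right)} = \frac{C + \frac{1}{2 + C}}{C}$ ($n{\left(C \right)} = \frac{C + \frac{1}{2 + C}}{C + 0} = \frac{C + \frac{1}{2 + C}}{C}$)
$- 10 n{\left(-4 \right)} 21 = - 10 \frac{1 + \left(-4\right)^{2} + 2 \left(-4\right)}{\left(-4\right) \left(2 - 4\right)} 21 = - 10 \left(- \frac{1 + 16 - 8}{4 \left(-2\right)}\right) 21 = - 10 \left(\left(- \frac{1}{4}\right) \left(- \frac{1}{2}\right) 9\right) 21 = \left(-10\right) \frac{9}{8} \cdot 21 = \left(- \frac{45}{4}\right) 21 = - \frac{945}{4}$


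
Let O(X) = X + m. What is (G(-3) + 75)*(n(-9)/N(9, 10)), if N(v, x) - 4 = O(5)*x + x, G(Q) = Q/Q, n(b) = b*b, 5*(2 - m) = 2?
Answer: 1539/20 ≈ 76.950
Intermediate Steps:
m = 8/5 (m = 2 - ⅕*2 = 2 - ⅖ = 8/5 ≈ 1.6000)
n(b) = b²
O(X) = 8/5 + X (O(X) = X + 8/5 = 8/5 + X)
G(Q) = 1
N(v, x) = 4 + 38*x/5 (N(v, x) = 4 + ((8/5 + 5)*x + x) = 4 + (33*x/5 + x) = 4 + 38*x/5)
(G(-3) + 75)*(n(-9)/N(9, 10)) = (1 + 75)*((-9)²/(4 + (38/5)*10)) = 76*(81/(4 + 76)) = 76*(81/80) = 1539/20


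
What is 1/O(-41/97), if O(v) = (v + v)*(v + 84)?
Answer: -9409/664774 ≈ -0.014154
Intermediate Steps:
O(v) = 2*v*(84 + v) (O(v) = (2*v)*(84 + v) = 2*v*(84 + v))
1/O(-41/97) = 1/(2*(-41/97)*(84 - 41/97)) = 1/(2*(-41/97)*(8107/97)) = 1/(-664774/9409) = -9409/664774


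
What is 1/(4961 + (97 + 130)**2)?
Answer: 1/56490 ≈ 1.7702e-5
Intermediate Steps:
1/(4961 + (97 + 130)**2) = 1/(4961 + 227**2) = 1/(4961 + 51529) = 1/56490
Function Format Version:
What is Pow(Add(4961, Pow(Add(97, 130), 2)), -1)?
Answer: Rational(1, 56490) ≈ 1.7702e-5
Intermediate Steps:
Pow(Add(4961, Pow(Add(97, 130), 2)), -1) = Pow(Add(4961, Pow(227, 2)), -1) = Pow(Add(4961, 51529), -1) = Pow(56490, -1) = Rational(1, 56490)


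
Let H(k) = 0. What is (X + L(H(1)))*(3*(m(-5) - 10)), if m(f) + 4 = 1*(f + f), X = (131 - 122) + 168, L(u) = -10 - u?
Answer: -12024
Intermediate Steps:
X = 177 (X = 9 + 168 = 177)
m(f) = -4 + 2*f (m(f) = -4 + 1*(f + f) = -4 + 1*(2*f) = -4 + 2*f)
(X + L(H(1)))*(3*(m(-5) - 10)) = (177 + (-10 - 1*0))*(3*((-4 + 2*(-5)) - 10)) = (177 + (-10 + 0))*(3*((-4 - 10) - 10)) = (177 - 10)*(3*(-14 - 10)) = 167*(3*(-24)) = 167*(-72) = -12024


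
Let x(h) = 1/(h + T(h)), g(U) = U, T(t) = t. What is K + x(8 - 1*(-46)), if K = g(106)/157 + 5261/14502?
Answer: 42916871/40982652 ≈ 1.0472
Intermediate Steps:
K = 2363189/2276814 (K = 106/157 + 5261/14502 = 2363189/2276814 ≈ 1.0379)
x(h) = 1/(2*h) (x(h) = 1/(h + h) = 1/(2*h))
K + x(8 - 1*(-46)) = 2363189/2276814 + 1/(2*(8 - 1*(-46))) = 2363189/2276814 + 1/(2*(8 + 46)) = 2363189/2276814 + (½)/54 = 2363189/2276814 + (½)*(1/54) = 2363189/2276814 + 1/108 = 42916871/40982652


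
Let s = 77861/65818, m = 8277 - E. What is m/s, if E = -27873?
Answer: 2379320700/77861 ≈ 30559.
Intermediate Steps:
m = 36150 (m = 8277 - 1*(-27873) = 8277 + 27873 = 36150)
s = 77861/65818 (s = 77861*(1/65818) = 77861/65818 ≈ 1.1830)
m/s = 36150/(77861/65818) = 36150*(65818/77861) = 2379320700/77861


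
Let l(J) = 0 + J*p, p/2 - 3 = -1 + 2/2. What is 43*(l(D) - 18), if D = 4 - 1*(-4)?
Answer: 1290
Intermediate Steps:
D = 8 (D = 4 + 4 = 8)
p = 6 (p = 6 + 2*(-1 + 2/2) = 6 + 2*(-1 + 2*(1/2)) = 6 + 2*(-1 + 1) = 6 + 2*0 = 6 + 0 = 6)
l(J) = 6*J (l(J) = 0 + J*6 = 0 + 6*J = 6*J)
43*(l(D) - 18) = 43*(6*8 - 18) = 43*(48 - 18) = 43*30 = 1290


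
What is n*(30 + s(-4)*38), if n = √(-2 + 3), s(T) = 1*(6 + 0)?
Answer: 258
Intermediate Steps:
s(T) = 6 (s(T) = 1*6 = 6)
n = 1 (n = √1 = 1)
n*(30 + s(-4)*38) = 1*(30 + 6*38) = 1*(30 + 228) = 1*258 = 258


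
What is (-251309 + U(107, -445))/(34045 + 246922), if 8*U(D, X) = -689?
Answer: -2011161/2247736 ≈ -0.89475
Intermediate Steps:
U(D, X) = -689/8 (U(D, X) = (⅛)*(-689) = -689/8)
(-251309 + U(107, -445))/(34045 + 246922) = (-251309 - 689/8)/(34045 + 246922) = -2011161/8/280967 = -2011161/8*1/280967 = -2011161/2247736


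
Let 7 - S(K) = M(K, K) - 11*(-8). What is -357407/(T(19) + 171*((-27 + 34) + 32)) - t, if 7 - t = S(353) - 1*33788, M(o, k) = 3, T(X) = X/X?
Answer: -226330337/6670 ≈ -33933.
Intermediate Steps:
T(X) = 1
S(K) = -84 (S(K) = 7 - (3 - 11*(-8)) = 7 - (3 + 88) = 7 - 1*91 = 7 - 91 = -84)
t = 33879 (t = 7 - (-84 - 1*33788) = 7 - (-84 - 33788) = 7 - 1*(-33872) = 7 + 33872 = 33879)
-357407/(T(19) + 171*((-27 + 34) + 32)) - t = -357407/(1 + 171*((-27 + 34) + 32)) - 1*33879 = -357407/(1 + 171*(7 + 32)) - 33879 = -357407/(1 + 171*39) - 33879 = -357407/(1 + 6669) - 33879 = -357407/6670 - 33879 = -226330337/6670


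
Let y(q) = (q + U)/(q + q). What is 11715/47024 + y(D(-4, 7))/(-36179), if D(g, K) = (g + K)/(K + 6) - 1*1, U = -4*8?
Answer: 2114176869/8506406480 ≈ 0.24854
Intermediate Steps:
U = -32
D(g, K) = -1 + (K + g)/(6 + K) (D(g, K) = (K + g)/(6 + K) - 1 = -1 + (K + g)/(6 + K))
y(q) = (-32 + q)/(2*q) (y(q) = (q - 32)/(q + q) = (-32 + q)/((2*q)) = (-32 + q)*(1/(2*q)) = (-32 + q)/(2*q))
11715/47024 + y(D(-4, 7))/(-36179) = 11715/47024 + ((-32 + (-6 - 4)/(6 + 7))/(2*(((-6 - 4)/(6 + 7)))))/(-36179) = 11715*(1/47024) + ((-32 - 10/13)/(2*((-10/13))))*(-1/36179) = 11715/47024 + ((-32 + (1/13)*(-10))/(2*(((1/13)*(-10)))))*(-1/36179) = 11715/47024 + ((-32 - 10/13)/(2*(-10/13)))*(-1/36179) = 11715/47024 + ((1/2)*(-13/10)*(-426/13))*(-1/36179) = 11715/47024 + (213/10)*(-1/36179) = 11715/47024 - 213/361790 = 2114176869/8506406480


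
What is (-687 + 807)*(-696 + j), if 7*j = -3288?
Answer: -979200/7 ≈ -1.3989e+5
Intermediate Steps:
j = -3288/7 (j = (⅐)*(-3288) = -3288/7 ≈ -469.71)
(-687 + 807)*(-696 + j) = (-687 + 807)*(-696 - 3288/7) = 120*(-8160/7) = -979200/7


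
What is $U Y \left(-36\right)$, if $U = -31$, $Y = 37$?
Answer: $41292$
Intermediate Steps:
$U Y \left(-36\right) = \left(-31\right) 37 \left(-36\right) = \left(-1147\right) \left(-36\right) = 41292$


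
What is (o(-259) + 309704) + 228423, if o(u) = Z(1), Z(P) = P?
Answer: 538128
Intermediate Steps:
o(u) = 1
(o(-259) + 309704) + 228423 = (1 + 309704) + 228423 = 309705 + 228423 = 538128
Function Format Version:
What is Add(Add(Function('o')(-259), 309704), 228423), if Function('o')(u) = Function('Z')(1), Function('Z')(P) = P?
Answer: 538128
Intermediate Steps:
Function('o')(u) = 1
Add(Add(Function('o')(-259), 309704), 228423) = Add(Add(1, 309704), 228423) = Add(309705, 228423) = 538128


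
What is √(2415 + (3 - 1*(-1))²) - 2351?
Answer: -2351 + √2431 ≈ -2301.7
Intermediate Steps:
√(2415 + (3 - 1*(-1))²) - 2351 = √(2415 + (3 + 1)²) - 2351 = √(2415 + 4²) - 2351 = √(2415 + 16) - 2351 = √2431 - 2351 = -2351 + √2431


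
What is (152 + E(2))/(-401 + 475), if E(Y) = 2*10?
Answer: 86/37 ≈ 2.3243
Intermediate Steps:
E(Y) = 20
(152 + E(2))/(-401 + 475) = (152 + 20)/(-401 + 475) = 172/74 = 172*(1/74) = 86/37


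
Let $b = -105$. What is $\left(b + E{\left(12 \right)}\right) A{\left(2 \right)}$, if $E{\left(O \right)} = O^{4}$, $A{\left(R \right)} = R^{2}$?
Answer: $82524$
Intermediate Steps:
$\left(b + E{\left(12 \right)}\right) A{\left(2 \right)} = \left(-105 + 12^{4}\right) 2^{2} = \left(-105 + 20736\right) 4 = 20631 \cdot 4 = 82524$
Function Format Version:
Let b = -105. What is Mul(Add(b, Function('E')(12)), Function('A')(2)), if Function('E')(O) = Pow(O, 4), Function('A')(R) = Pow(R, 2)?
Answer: 82524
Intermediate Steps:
Mul(Add(b, Function('E')(12)), Function('A')(2)) = Mul(Add(-105, Pow(12, 4)), Pow(2, 2)) = Mul(Add(-105, 20736), 4) = Mul(20631, 4) = 82524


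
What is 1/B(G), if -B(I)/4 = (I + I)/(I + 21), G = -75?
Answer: -9/100 ≈ -0.090000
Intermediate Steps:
B(I) = -8*I/(21 + I) (B(I) = -4*(I + I)/(I + 21) = -4*2*I/(21 + I) = -8*I/(21 + I))
1/B(G) = 1/(-8*(-75)/(21 - 75)) = 1/(-8*(-75)/(-54)) = 1/(-8*(-75)*(-1/54)) = 1/(-100/9) = -9/100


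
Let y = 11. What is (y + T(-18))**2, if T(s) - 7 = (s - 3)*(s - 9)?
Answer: 342225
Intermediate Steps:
T(s) = 7 + (-9 + s)*(-3 + s) (T(s) = 7 + (s - 3)*(s - 9) = 7 + (-3 + s)*(-9 + s) = 7 + (-9 + s)*(-3 + s))
(y + T(-18))**2 = (11 + (34 + (-18)**2 - 12*(-18)))**2 = (11 + (34 + 324 + 216))**2 = (11 + 574)**2 = 585**2 = 342225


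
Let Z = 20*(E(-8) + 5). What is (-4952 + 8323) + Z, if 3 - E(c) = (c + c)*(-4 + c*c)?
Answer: 22731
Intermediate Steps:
E(c) = 3 - 2*c*(-4 + c**2) (E(c) = 3 - (c + c)*(-4 + c*c) = 3 - 2*c*(-4 + c**2))
Z = 19360 (Z = 20*((3 - 2*(-8)**3 + 8*(-8)) + 5) = 20*((3 - 2*(-512) - 64) + 5) = 20*((3 + 1024 - 64) + 5) = 20*(963 + 5) = 20*968 = 19360)
(-4952 + 8323) + Z = (-4952 + 8323) + 19360 = 3371 + 19360 = 22731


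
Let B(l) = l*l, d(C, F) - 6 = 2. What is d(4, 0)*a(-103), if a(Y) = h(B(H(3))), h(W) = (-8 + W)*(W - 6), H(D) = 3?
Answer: 24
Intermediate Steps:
d(C, F) = 8 (d(C, F) = 6 + 2 = 8)
B(l) = l²
h(W) = (-8 + W)*(-6 + W)
a(Y) = 3 (a(Y) = 48 + (3²)² - 14*3² = 48 + 9² - 14*9 = 48 + 81 - 126 = 3)
d(4, 0)*a(-103) = 8*3 = 24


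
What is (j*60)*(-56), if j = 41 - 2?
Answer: -131040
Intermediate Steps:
j = 39
(j*60)*(-56) = (39*60)*(-56) = 2340*(-56) = -131040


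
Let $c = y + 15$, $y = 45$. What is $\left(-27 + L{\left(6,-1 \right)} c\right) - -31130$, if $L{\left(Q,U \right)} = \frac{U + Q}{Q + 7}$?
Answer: $\frac{404639}{13} \approx 31126.0$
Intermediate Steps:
$L{\left(Q,U \right)} = \frac{Q + U}{7 + Q}$
$c = 60$ ($c = 45 + 15 = 60$)
$\left(-27 + L{\left(6,-1 \right)} c\right) - -31130 = \left(-27 + \frac{6 - 1}{7 + 6} \cdot 60\right) - -31130 = \left(-27 + \frac{1}{13} \cdot 5 \cdot 60\right) + 31130 = \left(-27 + \frac{5}{13} \cdot 60\right) + 31130 = \left(-27 + \frac{300}{13}\right) + 31130 = - \frac{51}{13} + 31130 = \frac{404639}{13}$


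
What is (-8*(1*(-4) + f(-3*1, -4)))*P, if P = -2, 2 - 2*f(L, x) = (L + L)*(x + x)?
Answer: -432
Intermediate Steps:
f(L, x) = 1 - 2*L*x (f(L, x) = 1 - (L + L)*(x + x)/2 = 1 - 2*L*2*x/2 = 1 - 2*L*x)
(-8*(1*(-4) + f(-3*1, -4)))*P = -8*(1*(-4) + (1 - 2*(-3*1)*(-4)))*(-2) = -8*(-4 + (1 - 2*(-3)*(-4)))*(-2) = -8*(-4 + (1 - 24))*(-2) = -8*(-4 - 23)*(-2) = -8*(-27)*(-2) = 216*(-2) = -432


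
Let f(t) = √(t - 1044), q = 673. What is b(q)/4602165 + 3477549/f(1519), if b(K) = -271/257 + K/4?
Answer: 171877/4731025620 + 3477549*√19/95 ≈ 1.5956e+5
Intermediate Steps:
f(t) = √(-1044 + t)
b(K) = -271/257 + K/4 (b(K) = -271*1/257 + K*(¼) = -271/257 + K/4)
b(q)/4602165 + 3477549/f(1519) = (-271/257 + (¼)*673)/4602165 + 3477549/(√(-1044 + 1519)) = (-271/257 + 673/4)*(1/4602165) + 3477549/(√475) = (171877/1028)*(1/4602165) + 3477549/((5*√19)) = 171877/4731025620 + 3477549*(√19/95) = 171877/4731025620 + 3477549*√19/95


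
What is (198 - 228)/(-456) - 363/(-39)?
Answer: 9261/988 ≈ 9.3735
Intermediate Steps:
(198 - 228)/(-456) - 363/(-39) = -30*(-1/456) - 363*(-1/39) = 5/76 + 121/13 = 9261/988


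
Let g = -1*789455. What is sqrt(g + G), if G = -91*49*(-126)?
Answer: I*sqrt(227621) ≈ 477.1*I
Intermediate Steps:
G = 561834 (G = -4459*(-126) = 561834)
g = -789455
sqrt(g + G) = sqrt(-789455 + 561834) = sqrt(-227621) = I*sqrt(227621)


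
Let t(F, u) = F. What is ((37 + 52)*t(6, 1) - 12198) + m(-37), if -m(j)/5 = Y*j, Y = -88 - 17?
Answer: -31089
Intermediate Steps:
Y = -105
m(j) = 525*j (m(j) = -(-525)*j = 525*j)
((37 + 52)*t(6, 1) - 12198) + m(-37) = ((37 + 52)*6 - 12198) + 525*(-37) = (89*6 - 12198) - 19425 = (534 - 12198) - 19425 = -11664 - 19425 = -31089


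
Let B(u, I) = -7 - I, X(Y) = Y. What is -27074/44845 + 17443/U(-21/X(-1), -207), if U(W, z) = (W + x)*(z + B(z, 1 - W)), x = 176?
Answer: -1816945467/1713886210 ≈ -1.0601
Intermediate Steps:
U(W, z) = (176 + W)*(-8 + W + z) (U(W, z) = (W + 176)*(z + (-7 - (1 - W))) = (176 + W)*(z + (-7 + (-1 + W))) = (176 + W)*(z + (-8 + W)) = (176 + W)*(-8 + W + z))
-27074/44845 + 17443/U(-21/X(-1), -207) = -27074/44845 + 17443/(-1408 + (-21/(-1))**2 + 168*(-21/(-1)) + 176*(-207) - 21/(-1)*(-207)) = -27074*1/44845 + 17443/(-1408 + (-21*(-1))**2 + 168*(-21*(-1)) - 36432 - 21*(-1)*(-207)) = -27074/44845 + 17443/(-1408 + 21**2 + 168*21 - 36432 + 21*(-207)) = -27074/44845 + 17443/(-1408 + 441 + 3528 - 36432 - 4347) = -27074/44845 + 17443/(-38218) = -27074/44845 + 17443*(-1/38218) = -27074/44845 - 17443/38218 = -1816945467/1713886210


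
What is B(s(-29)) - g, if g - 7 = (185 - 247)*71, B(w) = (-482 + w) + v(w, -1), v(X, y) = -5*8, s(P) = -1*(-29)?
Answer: 3902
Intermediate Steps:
s(P) = 29
v(X, y) = -40
B(w) = -522 + w (B(w) = (-482 + w) - 40 = -522 + w)
g = -4395 (g = 7 + (185 - 247)*71 = 7 - 62*71 = 7 - 4402 = -4395)
B(s(-29)) - g = (-522 + 29) - 1*(-4395) = -493 + 4395 = 3902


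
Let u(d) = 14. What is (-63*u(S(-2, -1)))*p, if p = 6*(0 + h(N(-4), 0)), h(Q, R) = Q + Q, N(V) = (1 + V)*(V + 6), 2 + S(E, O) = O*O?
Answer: 63504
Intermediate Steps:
S(E, O) = -2 + O² (S(E, O) = -2 + O*O = -2 + O²)
N(V) = (1 + V)*(6 + V)
h(Q, R) = 2*Q
p = -72 (p = 6*(0 + 2*(6 + (-4)² + 7*(-4))) = 6*(0 + 2*(6 + 16 - 28)) = 6*(0 + 2*(-6)) = 6*(0 - 12) = 6*(-12) = -72)
(-63*u(S(-2, -1)))*p = -63*14*(-72) = -882*(-72) = 63504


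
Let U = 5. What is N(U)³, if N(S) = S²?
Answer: 15625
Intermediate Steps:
N(U)³ = (5²)³ = 25³ = 15625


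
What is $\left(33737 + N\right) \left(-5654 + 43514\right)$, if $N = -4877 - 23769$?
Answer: $192745260$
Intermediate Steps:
$N = -28646$ ($N = -4877 - 23769 = -28646$)
$\left(33737 + N\right) \left(-5654 + 43514\right) = \left(33737 - 28646\right) \left(-5654 + 43514\right) = 5091 \cdot 37860 = 192745260$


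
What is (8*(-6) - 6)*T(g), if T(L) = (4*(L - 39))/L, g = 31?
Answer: 1728/31 ≈ 55.742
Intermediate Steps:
T(L) = (-156 + 4*L)/L (T(L) = (4*(-39 + L))/L = (-156 + 4*L)/L)
(8*(-6) - 6)*T(g) = (8*(-6) - 6)*(4 - 156/31) = (-48 - 6)*(4 - 156*1/31) = -54*(4 - 156/31) = -54*(-32/31) = 1728/31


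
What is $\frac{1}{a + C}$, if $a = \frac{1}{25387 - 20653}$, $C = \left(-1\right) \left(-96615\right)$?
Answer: $\frac{4734}{457375411} \approx 1.035 \cdot 10^{-5}$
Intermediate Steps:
$C = 96615$
$a = \frac{1}{4734} \approx 0.00021124$
$\frac{1}{a + C} = \frac{1}{\frac{1}{4734} + 96615} = \frac{1}{\frac{457375411}{4734}} = \frac{4734}{457375411}$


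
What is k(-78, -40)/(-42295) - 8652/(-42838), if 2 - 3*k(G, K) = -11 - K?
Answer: 183160941/905916605 ≈ 0.20218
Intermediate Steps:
k(G, K) = 13/3 + K/3 (k(G, K) = 2/3 - (-11 - K)/3 = 2/3 + (11/3 + K/3) = 13/3 + K/3)
k(-78, -40)/(-42295) - 8652/(-42838) = (13/3 + (1/3)*(-40))/(-42295) - 8652/(-42838) = (13/3 - 40/3)*(-1/42295) - 8652*(-1/42838) = -9*(-1/42295) + 4326/21419 = 9/42295 + 4326/21419 = 183160941/905916605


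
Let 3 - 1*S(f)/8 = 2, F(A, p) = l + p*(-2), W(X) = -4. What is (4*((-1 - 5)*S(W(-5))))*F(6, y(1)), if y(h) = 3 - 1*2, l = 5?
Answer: -576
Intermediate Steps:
y(h) = 1 (y(h) = 3 - 2 = 1)
F(A, p) = 5 - 2*p (F(A, p) = 5 + p*(-2) = 5 - 2*p)
S(f) = 8 (S(f) = 24 - 8*2 = 24 - 16 = 8)
(4*((-1 - 5)*S(W(-5))))*F(6, y(1)) = (4*((-1 - 5)*8))*(5 - 2*1) = (4*(-6*8))*(5 - 2) = (4*(-48))*3 = -192*3 = -576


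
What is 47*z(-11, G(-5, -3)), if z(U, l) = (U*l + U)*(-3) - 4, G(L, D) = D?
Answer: -3290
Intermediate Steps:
z(U, l) = -4 - 3*U - 3*U*l (z(U, l) = (U + U*l)*(-3) - 4 = (-3*U - 3*U*l) - 4 = -4 - 3*U - 3*U*l)
47*z(-11, G(-5, -3)) = 47*(-4 - 3*(-11) - 3*(-11)*(-3)) = 47*(-4 + 33 - 99) = 47*(-70) = -3290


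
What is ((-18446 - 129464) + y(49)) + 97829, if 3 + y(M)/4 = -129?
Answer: -50609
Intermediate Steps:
y(M) = -528 (y(M) = -12 + 4*(-129) = -12 - 516 = -528)
((-18446 - 129464) + y(49)) + 97829 = ((-18446 - 129464) - 528) + 97829 = (-147910 - 528) + 97829 = -148438 + 97829 = -50609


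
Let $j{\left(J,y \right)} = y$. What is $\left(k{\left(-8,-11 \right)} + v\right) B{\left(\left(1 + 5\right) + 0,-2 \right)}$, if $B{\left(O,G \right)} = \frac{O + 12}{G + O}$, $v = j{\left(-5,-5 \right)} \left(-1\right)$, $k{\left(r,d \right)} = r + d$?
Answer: $-63$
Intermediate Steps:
$k{\left(r,d \right)} = d + r$
$v = 5$ ($v = \left(-5\right) \left(-1\right) = 5$)
$B{\left(O,G \right)} = \frac{12 + O}{G + O}$
$\left(k{\left(-8,-11 \right)} + v\right) B{\left(\left(1 + 5\right) + 0,-2 \right)} = \left(\left(-11 - 8\right) + 5\right) \frac{12 + \left(\left(1 + 5\right) + 0\right)}{-2 + \left(\left(1 + 5\right) + 0\right)} = \left(-19 + 5\right) \frac{12 + \left(6 + 0\right)}{-2 + \left(6 + 0\right)} = - 14 \frac{12 + 6}{-2 + 6} = - 14 \cdot \frac{1}{4} \cdot 18 = \left(-14\right) \frac{9}{2} = -63$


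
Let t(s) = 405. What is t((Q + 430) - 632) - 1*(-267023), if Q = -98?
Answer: 267428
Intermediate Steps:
t((Q + 430) - 632) - 1*(-267023) = 405 - 1*(-267023) = 405 + 267023 = 267428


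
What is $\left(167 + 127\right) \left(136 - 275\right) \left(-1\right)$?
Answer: $40866$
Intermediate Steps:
$\left(167 + 127\right) \left(136 - 275\right) \left(-1\right) = 294 \left(-139\right) \left(-1\right) = \left(-40866\right) \left(-1\right) = 40866$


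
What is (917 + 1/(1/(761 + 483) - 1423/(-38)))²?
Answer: 658829716187594121/783446265625 ≈ 8.4094e+5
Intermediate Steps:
(917 + 1/(1/(761 + 483) - 1423/(-38)))² = (917 + 1/(1/1244 - 1423*(-1/38)))² = (917 + 1/(1/1244 + 1423/38))² = (917 + 1/(885125/23636))² = (917 + 23636/885125)² = (811683261/885125)² = 658829716187594121/783446265625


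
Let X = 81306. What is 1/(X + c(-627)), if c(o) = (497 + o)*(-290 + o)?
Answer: 1/200516 ≈ 4.9871e-6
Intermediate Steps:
c(o) = (-290 + o)*(497 + o)
1/(X + c(-627)) = 1/(81306 + (-144130 + (-627)**2 + 207*(-627))) = 1/(81306 + (-144130 + 393129 - 129789)) = 1/(81306 + 119210) = 1/200516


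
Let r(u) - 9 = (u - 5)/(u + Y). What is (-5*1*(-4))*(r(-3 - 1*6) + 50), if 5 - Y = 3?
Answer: 1220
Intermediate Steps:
Y = 2 (Y = 5 - 1*3 = 5 - 3 = 2)
r(u) = 9 + (-5 + u)/(2 + u) (r(u) = 9 + (u - 5)/(u + 2) = 9 + (-5 + u)/(2 + u))
(-5*1*(-4))*(r(-3 - 1*6) + 50) = (-5*1*(-4))*((13 + 10*(-3 - 1*6))/(2 + (-3 - 1*6)) + 50) = (-5*(-4))*((13 + 10*(-3 - 6))/(2 + (-3 - 6)) + 50) = 20*((13 + 10*(-9))/(2 - 9) + 50) = 20*((13 - 90)/(-7) + 50) = 20*(-1/7*(-77) + 50) = 20*(11 + 50) = 20*61 = 1220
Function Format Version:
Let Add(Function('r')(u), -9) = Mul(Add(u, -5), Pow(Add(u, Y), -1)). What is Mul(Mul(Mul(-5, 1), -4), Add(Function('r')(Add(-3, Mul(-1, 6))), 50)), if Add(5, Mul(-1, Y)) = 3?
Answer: 1220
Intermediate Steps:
Y = 2 (Y = Add(5, Mul(-1, 3)) = Add(5, -3) = 2)
Function('r')(u) = Add(9, Mul(Pow(Add(2, u), -1), Add(-5, u))) (Function('r')(u) = Add(9, Mul(Add(u, -5), Pow(Add(u, 2), -1))) = Add(9, Mul(Add(-5, u), Pow(Add(2, u), -1))) = Add(9, Mul(Pow(Add(2, u), -1), Add(-5, u))))
Mul(Mul(Mul(-5, 1), -4), Add(Function('r')(Add(-3, Mul(-1, 6))), 50)) = Mul(Mul(Mul(-5, 1), -4), Add(Mul(Pow(Add(2, Add(-3, Mul(-1, 6))), -1), Add(13, Mul(10, Add(-3, Mul(-1, 6))))), 50)) = Mul(Mul(-5, -4), Add(Mul(Pow(Add(2, Add(-3, -6)), -1), Add(13, Mul(10, Add(-3, -6)))), 50)) = Mul(20, Add(Mul(Pow(Add(2, -9), -1), Add(13, Mul(10, -9))), 50)) = Mul(20, Add(Mul(Pow(-7, -1), Add(13, -90)), 50)) = Mul(20, Add(Mul(Rational(-1, 7), -77), 50)) = Mul(20, Add(11, 50)) = Mul(20, 61) = 1220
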